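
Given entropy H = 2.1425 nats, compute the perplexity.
8.5207

Perplexity is e^H (or exp(H) for natural log).

H = 2.1425 nats
Perplexity = e^2.1425 = 8.5207

Interpretation: The model's uncertainty is equivalent to choosing uniformly among 8.5 options.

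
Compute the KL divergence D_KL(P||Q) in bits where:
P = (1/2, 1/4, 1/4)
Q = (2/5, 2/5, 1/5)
0.0719 bits

KL divergence: D_KL(P||Q) = Σ p(x) log(p(x)/q(x))

Computing term by term:
  x=0: 1/2 × log_2[(1/2)/(2/5)] = 1/2 × 0.3219 = 0.1610
  x=1: 1/4 × log_2[(1/4)/(2/5)] = 1/4 × -0.6781 = -0.1695
  x=2: 1/4 × log_2[(1/4)/(1/5)] = 1/4 × 0.3219 = 0.0805

D_KL(P||Q) = 0.0719 bits

Note: KL divergence is always non-negative and equals 0 iff P = Q.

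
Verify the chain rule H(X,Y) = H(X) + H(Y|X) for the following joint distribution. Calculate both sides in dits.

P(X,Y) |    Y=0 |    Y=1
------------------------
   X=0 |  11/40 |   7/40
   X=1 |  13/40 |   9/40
H(X,Y) = 0.5910, H(X) = 0.2989, H(Y|X) = 0.2922 (all in dits)

Chain rule: H(X,Y) = H(X) + H(Y|X)

Left side — joint entropy directly:
H(X,Y) = -Σ p(x,y) log p(x,y) = 0.5910 dits

Right side — compute H(Y|X) from the conditional distributions:
P(X) = (9/20, 11/20), so H(X) = 0.2989 dits
H(Y|X) = Σ_x P(X=x) · H(Y|X=x):
  P(Y|X=0) = (11/18, 7/18), H(Y|X=0) = 0.2902, weight P(X=0) = 9/20
  P(Y|X=1) = (13/22, 9/22), H(Y|X=1) = 0.2938, weight P(X=1) = 11/20
H(Y|X) = 0.2922 dits

H(X) + H(Y|X) = 0.2989 + 0.2922 = 0.5910 dits

Both sides equal 0.5910 dits. ✓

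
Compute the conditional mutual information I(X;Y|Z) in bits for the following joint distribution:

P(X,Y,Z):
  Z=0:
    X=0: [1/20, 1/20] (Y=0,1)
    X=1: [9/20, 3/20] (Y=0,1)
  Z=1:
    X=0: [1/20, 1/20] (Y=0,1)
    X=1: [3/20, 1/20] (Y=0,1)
0.0307 bits

Conditional mutual information: I(X;Y|Z) = H(X|Z) + H(Y|Z) - H(X,Y|Z)

H(Z) = 0.8813
H(X,Z) = 1.5710 → H(X|Z) = 0.6897
H(Y,Z) = 1.7610 → H(Y|Z) = 0.8797
H(X,Y,Z) = 2.4200 → H(X,Y|Z) = 1.5387

I(X;Y|Z) = 0.6897 + 0.8797 - 1.5387 = 0.0307 bits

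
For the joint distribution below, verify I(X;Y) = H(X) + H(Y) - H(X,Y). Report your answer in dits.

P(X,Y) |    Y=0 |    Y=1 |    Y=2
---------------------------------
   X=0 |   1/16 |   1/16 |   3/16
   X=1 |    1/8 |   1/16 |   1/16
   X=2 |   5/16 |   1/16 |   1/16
I(X;Y) = 0.0515 dits

Mutual information has multiple equivalent forms:
- I(X;Y) = H(X) - H(X|Y)
- I(X;Y) = H(Y) - H(Y|X)
- I(X;Y) = H(X) + H(Y) - H(X,Y)

Computing all quantities:
H(X) = 0.4654, H(Y) = 0.4447, H(X,Y) = 0.8586
H(X|Y) = 0.4139, H(Y|X) = 0.3932

Verification:
H(X) - H(X|Y) = 0.4654 - 0.4139 = 0.0515
H(Y) - H(Y|X) = 0.4447 - 0.3932 = 0.0515
H(X) + H(Y) - H(X,Y) = 0.4654 + 0.4447 - 0.8586 = 0.0515

All forms give I(X;Y) = 0.0515 dits. ✓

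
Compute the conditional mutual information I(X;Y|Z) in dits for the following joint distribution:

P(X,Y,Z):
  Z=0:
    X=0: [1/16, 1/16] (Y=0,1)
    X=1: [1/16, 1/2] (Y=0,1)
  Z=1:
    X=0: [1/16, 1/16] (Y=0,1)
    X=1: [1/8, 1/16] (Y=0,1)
0.0206 dits

Conditional mutual information: I(X;Y|Z) = H(X|Z) + H(Y|Z) - H(X,Y|Z)

H(Z) = 0.2697
H(X,Z) = 0.5026 → H(X|Z) = 0.2329
H(Y,Z) = 0.5026 → H(Y|Z) = 0.2329
H(X,Y,Z) = 0.7149 → H(X,Y|Z) = 0.4452

I(X;Y|Z) = 0.2329 + 0.2329 - 0.4452 = 0.0206 dits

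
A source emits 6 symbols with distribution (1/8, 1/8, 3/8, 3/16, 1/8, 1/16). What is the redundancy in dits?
0.0682 dits

Redundancy measures how far a source is from maximum entropy:
R = H_max - H(X)

Maximum entropy for 6 symbols: H_max = log_10(6) = 0.7782 dits
Actual entropy: H(X) = 0.7100 dits
Redundancy: R = 0.7782 - 0.7100 = 0.0682 dits

This redundancy represents potential for compression: the source could be compressed by 0.0682 dits per symbol.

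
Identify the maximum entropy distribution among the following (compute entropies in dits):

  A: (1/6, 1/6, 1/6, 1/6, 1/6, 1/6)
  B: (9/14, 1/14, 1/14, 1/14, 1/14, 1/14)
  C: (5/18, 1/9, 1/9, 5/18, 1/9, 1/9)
A

For a discrete distribution over n outcomes, entropy is maximized by the uniform distribution.

Computing entropies:
H(A) = 0.7782 dits
H(B) = 0.5327 dits
H(C) = 0.7332 dits

The uniform distribution (where all probabilities equal 1/6) achieves the maximum entropy of log_10(6) = 0.7782 dits.

Distribution A has the highest entropy.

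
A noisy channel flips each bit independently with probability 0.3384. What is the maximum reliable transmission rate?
0.0767 bits

For a binary symmetric channel (BSC) with error probability p:
Capacity C = 1 - H(p) bits per symbol

where H(p) = -p log₂(p) - (1-p) log₂(1-p) is the binary entropy function.

H(0.3384) = 0.9233 bits
C = 1 - 0.9233 = 0.0767 bits per symbol

This means we can reliably transmit up to 0.0767 bits of information per channel use.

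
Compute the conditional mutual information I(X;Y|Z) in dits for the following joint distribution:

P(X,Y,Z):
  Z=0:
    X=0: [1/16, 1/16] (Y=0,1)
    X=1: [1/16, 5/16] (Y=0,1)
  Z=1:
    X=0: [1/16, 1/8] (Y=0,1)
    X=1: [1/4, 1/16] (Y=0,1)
0.0350 dits

Conditional mutual information: I(X;Y|Z) = H(X|Z) + H(Y|Z) - H(X,Y|Z)

H(Z) = 0.3010
H(X,Z) = 0.5668 → H(X|Z) = 0.2658
H(Y,Z) = 0.5668 → H(Y|Z) = 0.2658
H(X,Y,Z) = 0.7975 → H(X,Y|Z) = 0.4965

I(X;Y|Z) = 0.2658 + 0.2658 - 0.4965 = 0.0350 dits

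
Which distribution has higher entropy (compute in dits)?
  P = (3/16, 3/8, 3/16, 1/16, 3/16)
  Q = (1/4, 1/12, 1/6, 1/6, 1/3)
Q

Computing entropies in dits:
H(P) = 0.6439
H(Q) = 0.6589

Distribution Q has higher entropy.

Intuition: The distribution closer to uniform (more spread out) has higher entropy.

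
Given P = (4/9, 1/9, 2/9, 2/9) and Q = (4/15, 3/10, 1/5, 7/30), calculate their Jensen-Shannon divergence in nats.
0.0341 nats

Jensen-Shannon divergence is:
JSD(P||Q) = 0.5 × D_KL(P||M) + 0.5 × D_KL(Q||M)
where M = 0.5 × (P + Q) is the mixture distribution.

M = 0.5 × (4/9, 1/9, 2/9, 2/9) + 0.5 × (4/15, 3/10, 1/5, 7/30) = (0.355556, 0.205556, 0.211111, 0.227778)

D_KL(P||M) = 0.0367 nats
D_KL(Q||M) = 0.0315 nats

JSD(P||Q) = 0.5 × 0.0367 + 0.5 × 0.0315 = 0.0341 nats

Unlike KL divergence, JSD is symmetric and bounded: 0 ≤ JSD ≤ log(2).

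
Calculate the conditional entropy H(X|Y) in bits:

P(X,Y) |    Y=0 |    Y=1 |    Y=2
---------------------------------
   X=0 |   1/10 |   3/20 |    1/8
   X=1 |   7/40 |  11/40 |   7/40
0.9521 bits

Using the chain rule: H(X|Y) = H(X,Y) - H(Y)

First, compute H(X,Y) = 2.5100 bits

Marginal P(Y) = (11/40, 17/40, 3/10)
H(Y) = 1.5579 bits

H(X|Y) = H(X,Y) - H(Y) = 2.5100 - 1.5579 = 0.9521 bits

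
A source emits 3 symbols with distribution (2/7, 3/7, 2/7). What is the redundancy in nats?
0.0196 nats

Redundancy measures how far a source is from maximum entropy:
R = H_max - H(X)

Maximum entropy for 3 symbols: H_max = log_e(3) = 1.0986 nats
Actual entropy: H(X) = 1.0790 nats
Redundancy: R = 1.0986 - 1.0790 = 0.0196 nats

This redundancy represents potential for compression: the source could be compressed by 0.0196 nats per symbol.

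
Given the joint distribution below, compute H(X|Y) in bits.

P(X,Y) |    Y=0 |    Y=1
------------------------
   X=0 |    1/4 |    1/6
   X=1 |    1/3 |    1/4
0.9793 bits

Using the chain rule: H(X|Y) = H(X,Y) - H(Y)

First, compute H(X,Y) = 1.9591 bits

Marginal P(Y) = (7/12, 5/12)
H(Y) = 0.9799 bits

H(X|Y) = H(X,Y) - H(Y) = 1.9591 - 0.9799 = 0.9793 bits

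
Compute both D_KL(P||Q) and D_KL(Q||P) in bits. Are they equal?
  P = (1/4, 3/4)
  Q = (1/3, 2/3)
D_KL(P||Q) = 0.0237, D_KL(Q||P) = 0.0251

KL divergence is not symmetric: D_KL(P||Q) ≠ D_KL(Q||P) in general.

D_KL(P||Q) = 0.0237 bits
D_KL(Q||P) = 0.0251 bits

No, they are not equal!

This asymmetry is why KL divergence is not a true distance metric.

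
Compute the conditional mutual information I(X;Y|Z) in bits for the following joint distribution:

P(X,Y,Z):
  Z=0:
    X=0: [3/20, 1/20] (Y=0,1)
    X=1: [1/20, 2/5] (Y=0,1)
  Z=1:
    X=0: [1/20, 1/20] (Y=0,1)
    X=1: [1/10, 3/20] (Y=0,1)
0.1922 bits

Conditional mutual information: I(X;Y|Z) = H(X|Z) + H(Y|Z) - H(X,Y|Z)

H(Z) = 0.9341
H(X,Z) = 1.8150 → H(X|Z) = 0.8809
H(Y,Z) = 1.8577 → H(Y|Z) = 0.9236
H(X,Y,Z) = 2.5464 → H(X,Y|Z) = 1.6124

I(X;Y|Z) = 0.8809 + 0.9236 - 1.6124 = 0.1922 bits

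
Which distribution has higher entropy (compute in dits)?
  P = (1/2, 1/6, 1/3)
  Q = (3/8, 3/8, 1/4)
Q

Computing entropies in dits:
H(P) = 0.4392
H(Q) = 0.4700

Distribution Q has higher entropy.

Intuition: The distribution closer to uniform (more spread out) has higher entropy.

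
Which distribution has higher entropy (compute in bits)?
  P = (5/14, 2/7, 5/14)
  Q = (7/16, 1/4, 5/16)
P

Computing entropies in bits:
H(P) = 1.5774
H(Q) = 1.5462

Distribution P has higher entropy.

Intuition: The distribution closer to uniform (more spread out) has higher entropy.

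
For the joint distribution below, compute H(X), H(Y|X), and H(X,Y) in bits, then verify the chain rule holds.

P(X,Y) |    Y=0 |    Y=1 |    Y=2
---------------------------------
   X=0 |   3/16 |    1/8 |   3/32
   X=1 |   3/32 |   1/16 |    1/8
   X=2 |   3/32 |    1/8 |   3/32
H(X,Y) = 3.1085, H(X) = 1.5671, H(Y|X) = 1.5414 (all in bits)

Chain rule: H(X,Y) = H(X) + H(Y|X)

Left side — joint entropy directly:
H(X,Y) = -Σ p(x,y) log p(x,y) = 3.1085 bits

Right side — compute H(Y|X) from the conditional distributions:
P(X) = (13/32, 9/32, 5/16), so H(X) = 1.5671 bits
H(Y|X) = Σ_x P(X=x) · H(Y|X=x):
  P(Y|X=0) = (6/13, 4/13, 3/13), H(Y|X=0) = 1.5262, weight P(X=0) = 13/32
  P(Y|X=1) = (1/3, 2/9, 4/9), H(Y|X=1) = 1.5305, weight P(X=1) = 9/32
  P(Y|X=2) = (3/10, 2/5, 3/10), H(Y|X=2) = 1.5710, weight P(X=2) = 5/16
H(Y|X) = 1.5414 bits

H(X) + H(Y|X) = 1.5671 + 1.5414 = 3.1085 bits

Both sides equal 3.1085 bits. ✓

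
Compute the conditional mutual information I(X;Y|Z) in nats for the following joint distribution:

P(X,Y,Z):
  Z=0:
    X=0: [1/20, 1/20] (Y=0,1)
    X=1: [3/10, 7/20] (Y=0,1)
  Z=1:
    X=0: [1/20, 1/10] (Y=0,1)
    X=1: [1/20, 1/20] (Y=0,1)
0.0037 nats

Conditional mutual information: I(X;Y|Z) = H(X|Z) + H(Y|Z) - H(X,Y|Z)

H(Z) = 0.5623
H(X,Z) = 1.0251 → H(X|Z) = 0.4628
H(Y,Z) = 1.2488 → H(Y|Z) = 0.6864
H(X,Y,Z) = 1.7078 → H(X,Y|Z) = 1.1455

I(X;Y|Z) = 0.4628 + 0.6864 - 1.1455 = 0.0037 nats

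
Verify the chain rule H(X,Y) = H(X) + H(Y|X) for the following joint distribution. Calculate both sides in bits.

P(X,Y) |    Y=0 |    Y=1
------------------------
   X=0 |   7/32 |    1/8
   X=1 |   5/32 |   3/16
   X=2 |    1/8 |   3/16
H(X,Y) = 2.5537, H(X) = 1.5835, H(Y|X) = 0.9702 (all in bits)

Chain rule: H(X,Y) = H(X) + H(Y|X)

Left side — joint entropy directly:
H(X,Y) = -Σ p(x,y) log p(x,y) = 2.5537 bits

Right side — compute H(Y|X) from the conditional distributions:
P(X) = (11/32, 11/32, 5/16), so H(X) = 1.5835 bits
H(Y|X) = Σ_x P(X=x) · H(Y|X=x):
  P(Y|X=0) = (7/11, 4/11), H(Y|X=0) = 0.9457, weight P(X=0) = 11/32
  P(Y|X=1) = (5/11, 6/11), H(Y|X=1) = 0.9940, weight P(X=1) = 11/32
  P(Y|X=2) = (2/5, 3/5), H(Y|X=2) = 0.9710, weight P(X=2) = 5/16
H(Y|X) = 0.9702 bits

H(X) + H(Y|X) = 1.5835 + 0.9702 = 2.5537 bits

Both sides equal 2.5537 bits. ✓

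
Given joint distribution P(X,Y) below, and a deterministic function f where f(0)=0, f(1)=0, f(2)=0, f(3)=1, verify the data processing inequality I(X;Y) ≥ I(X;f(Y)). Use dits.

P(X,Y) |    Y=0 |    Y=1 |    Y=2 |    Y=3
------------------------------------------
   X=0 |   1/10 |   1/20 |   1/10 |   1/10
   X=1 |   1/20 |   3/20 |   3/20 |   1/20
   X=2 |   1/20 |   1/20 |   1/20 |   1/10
I(X;Y) = 0.0295, I(X;f(Y)) = 0.0148, inequality holds: 0.0295 ≥ 0.0148

Data Processing Inequality: For any Markov chain X → Y → Z, we have I(X;Y) ≥ I(X;Z).

Here Z = f(Y) is a deterministic function of Y, forming X → Y → Z.

Original I(X;Y) = 0.0295 dits

After applying f:
P(X,Z) where Z=f(Y):
- P(X,Z=0) = P(X,Y=0) + P(X,Y=1) + P(X,Y=2)
- P(X,Z=1) = P(X,Y=3)

I(X;Z) = I(X;f(Y)) = 0.0148 dits

Verification: 0.0295 ≥ 0.0148 ✓

Information cannot be created by processing; the function f can only lose information about X.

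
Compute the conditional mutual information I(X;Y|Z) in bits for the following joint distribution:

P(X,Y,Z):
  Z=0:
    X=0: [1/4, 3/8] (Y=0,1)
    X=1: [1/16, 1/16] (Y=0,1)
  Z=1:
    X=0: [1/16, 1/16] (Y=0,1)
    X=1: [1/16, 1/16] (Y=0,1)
0.0031 bits

Conditional mutual information: I(X;Y|Z) = H(X|Z) + H(Y|Z) - H(X,Y|Z)

H(Z) = 0.8113
H(X,Z) = 1.5488 → H(X|Z) = 0.7375
H(Y,Z) = 1.7962 → H(Y|Z) = 0.9849
H(X,Y,Z) = 2.5306 → H(X,Y|Z) = 1.7194

I(X;Y|Z) = 0.7375 + 0.9849 - 1.7194 = 0.0031 bits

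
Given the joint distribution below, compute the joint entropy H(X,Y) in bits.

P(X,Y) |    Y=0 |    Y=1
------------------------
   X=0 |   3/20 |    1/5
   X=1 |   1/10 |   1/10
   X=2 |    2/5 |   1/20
2.2842 bits

Joint entropy is H(X,Y) = -Σ_{x,y} p(x,y) log p(x,y).

Summing over all non-zero entries:
H(X,Y) = -[3/20·log_2(3/20) + 1/5·log_2(1/5) + 1/10·log_2(1/10) + 1/10·log_2(1/10) + 2/5·log_2(2/5) + 1/20·log_2(1/20)]
H(X,Y) = 2.2842 bits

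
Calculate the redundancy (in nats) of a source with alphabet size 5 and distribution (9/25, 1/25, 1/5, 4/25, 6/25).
0.1553 nats

Redundancy measures how far a source is from maximum entropy:
R = H_max - H(X)

Maximum entropy for 5 symbols: H_max = log_e(5) = 1.6094 nats
Actual entropy: H(X) = 1.4542 nats
Redundancy: R = 1.6094 - 1.4542 = 0.1553 nats

This redundancy represents potential for compression: the source could be compressed by 0.1553 nats per symbol.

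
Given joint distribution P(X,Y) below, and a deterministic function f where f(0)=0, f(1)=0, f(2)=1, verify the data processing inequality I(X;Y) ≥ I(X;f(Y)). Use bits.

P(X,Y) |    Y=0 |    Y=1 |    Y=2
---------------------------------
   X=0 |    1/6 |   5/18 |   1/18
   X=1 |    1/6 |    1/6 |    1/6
I(X;Y) = 0.0622, I(X;f(Y)) = 0.0534, inequality holds: 0.0622 ≥ 0.0534

Data Processing Inequality: For any Markov chain X → Y → Z, we have I(X;Y) ≥ I(X;Z).

Here Z = f(Y) is a deterministic function of Y, forming X → Y → Z.

Original I(X;Y) = 0.0622 bits

After applying f:
P(X,Z) where Z=f(Y):
- P(X,Z=0) = P(X,Y=0) + P(X,Y=1)
- P(X,Z=1) = P(X,Y=2)

I(X;Z) = I(X;f(Y)) = 0.0534 bits

Verification: 0.0622 ≥ 0.0534 ✓

Information cannot be created by processing; the function f can only lose information about X.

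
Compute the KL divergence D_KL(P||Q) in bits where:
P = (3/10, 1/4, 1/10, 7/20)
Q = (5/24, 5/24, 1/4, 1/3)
0.1160 bits

KL divergence: D_KL(P||Q) = Σ p(x) log(p(x)/q(x))

Computing term by term:
  x=0: 3/10 × log_2[(3/10)/(5/24)] = 3/10 × 0.5261 = 0.1578
  x=1: 1/4 × log_2[(1/4)/(5/24)] = 1/4 × 0.2630 = 0.0658
  x=2: 1/10 × log_2[(1/10)/(1/4)] = 1/10 × -1.3219 = -0.1322
  x=3: 7/20 × log_2[(7/20)/(1/3)] = 7/20 × 0.0704 = 0.0246

D_KL(P||Q) = 0.1160 bits

Note: KL divergence is always non-negative and equals 0 iff P = Q.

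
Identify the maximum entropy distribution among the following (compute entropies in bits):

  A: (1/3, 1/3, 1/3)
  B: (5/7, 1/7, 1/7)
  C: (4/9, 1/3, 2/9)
A

For a discrete distribution over n outcomes, entropy is maximized by the uniform distribution.

Computing entropies:
H(A) = 1.5850 bits
H(B) = 1.1488 bits
H(C) = 1.5305 bits

The uniform distribution (where all probabilities equal 1/3) achieves the maximum entropy of log_2(3) = 1.5850 bits.

Distribution A has the highest entropy.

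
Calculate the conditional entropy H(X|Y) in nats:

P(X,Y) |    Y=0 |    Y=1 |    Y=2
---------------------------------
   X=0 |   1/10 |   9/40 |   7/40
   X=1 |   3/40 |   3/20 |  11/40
0.6726 nats

Using the chain rule: H(X|Y) = H(X,Y) - H(Y)

First, compute H(X,Y) = 1.7048 nats

Marginal P(Y) = (7/40, 3/8, 9/20)
H(Y) = 1.0322 nats

H(X|Y) = H(X,Y) - H(Y) = 1.7048 - 1.0322 = 0.6726 nats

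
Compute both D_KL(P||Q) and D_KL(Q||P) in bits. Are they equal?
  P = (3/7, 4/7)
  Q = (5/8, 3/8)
D_KL(P||Q) = 0.1140, D_KL(Q||P) = 0.1123

KL divergence is not symmetric: D_KL(P||Q) ≠ D_KL(Q||P) in general.

D_KL(P||Q) = 0.1140 bits
D_KL(Q||P) = 0.1123 bits

No, they are not equal!

This asymmetry is why KL divergence is not a true distance metric.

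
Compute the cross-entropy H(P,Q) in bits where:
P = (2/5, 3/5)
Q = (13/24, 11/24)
1.0291 bits

Cross-entropy: H(P,Q) = -Σ p(x) log q(x)

Alternatively: H(P,Q) = H(P) + D_KL(P||Q)
H(P) = 0.9710 bits
D_KL(P||Q) = 0.0582 bits

H(P,Q) = 0.9710 + 0.0582 = 1.0291 bits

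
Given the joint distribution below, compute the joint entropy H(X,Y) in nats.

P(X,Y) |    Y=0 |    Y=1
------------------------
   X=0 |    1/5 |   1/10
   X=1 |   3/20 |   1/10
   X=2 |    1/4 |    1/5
1.7354 nats

Joint entropy is H(X,Y) = -Σ_{x,y} p(x,y) log p(x,y).

Summing over all non-zero entries:
H(X,Y) = -[1/5·log_e(1/5) + 1/10·log_e(1/10) + 3/20·log_e(3/20) + 1/10·log_e(1/10) + 1/4·log_e(1/4) + 1/5·log_e(1/5)]
H(X,Y) = 1.7354 nats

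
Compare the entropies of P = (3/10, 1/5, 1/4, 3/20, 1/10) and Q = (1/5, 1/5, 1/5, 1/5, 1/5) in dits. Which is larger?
Q

Computing entropies in dits:
H(P) = 0.6708
H(Q) = 0.6990

Distribution Q has higher entropy.

Intuition: The distribution closer to uniform (more spread out) has higher entropy.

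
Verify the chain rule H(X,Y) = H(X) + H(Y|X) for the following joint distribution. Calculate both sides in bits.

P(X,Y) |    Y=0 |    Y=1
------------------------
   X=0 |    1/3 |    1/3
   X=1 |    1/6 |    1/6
H(X,Y) = 1.9183, H(X) = 0.9183, H(Y|X) = 1.0000 (all in bits)

Chain rule: H(X,Y) = H(X) + H(Y|X)

Left side — joint entropy directly:
H(X,Y) = -Σ p(x,y) log p(x,y) = 1.9183 bits

Right side — compute H(Y|X) from the conditional distributions:
P(X) = (2/3, 1/3), so H(X) = 0.9183 bits
H(Y|X) = Σ_x P(X=x) · H(Y|X=x):
  P(Y|X=0) = (1/2, 1/2), H(Y|X=0) = 1.0000, weight P(X=0) = 2/3
  P(Y|X=1) = (1/2, 1/2), H(Y|X=1) = 1.0000, weight P(X=1) = 1/3
H(Y|X) = 1.0000 bits

H(X) + H(Y|X) = 0.9183 + 1.0000 = 1.9183 bits

Both sides equal 1.9183 bits. ✓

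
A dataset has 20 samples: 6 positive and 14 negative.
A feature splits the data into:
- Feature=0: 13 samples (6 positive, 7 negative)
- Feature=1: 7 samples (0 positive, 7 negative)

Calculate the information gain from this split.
0.2341 bits

Information Gain = H(Y) - H(Y|Feature)

Before split:
P(positive) = 6/20 = 0.3000
H(Y) = 0.8813 bits

After split:
Feature=0: H = 0.9957 bits (weight = 13/20)
Feature=1: H = 0.0000 bits (weight = 7/20)
H(Y|Feature) = (13/20)×0.9957 + (7/20)×0.0000 = 0.6472 bits

Information Gain = 0.8813 - 0.6472 = 0.2341 bits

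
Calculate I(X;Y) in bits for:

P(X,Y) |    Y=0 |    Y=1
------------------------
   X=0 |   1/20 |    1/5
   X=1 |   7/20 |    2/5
0.0429 bits

Mutual information: I(X;Y) = H(X) + H(Y) - H(X,Y)

Marginals:
P(X) = (1/4, 3/4), H(X) = 0.8113 bits
P(Y) = (2/5, 3/5), H(Y) = 0.9710 bits

Joint entropy: H(X,Y) = 1.7394 bits

I(X;Y) = 0.8113 + 0.9710 - 1.7394 = 0.0429 bits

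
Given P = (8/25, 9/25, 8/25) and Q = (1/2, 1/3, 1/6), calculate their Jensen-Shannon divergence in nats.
0.0225 nats

Jensen-Shannon divergence is:
JSD(P||Q) = 0.5 × D_KL(P||M) + 0.5 × D_KL(Q||M)
where M = 0.5 × (P + Q) is the mixture distribution.

M = 0.5 × (8/25, 9/25, 8/25) + 0.5 × (1/2, 1/3, 1/6) = (0.41, 0.346667, 0.243333)

D_KL(P||M) = 0.0219 nats
D_KL(Q||M) = 0.0231 nats

JSD(P||Q) = 0.5 × 0.0219 + 0.5 × 0.0231 = 0.0225 nats

Unlike KL divergence, JSD is symmetric and bounded: 0 ≤ JSD ≤ log(2).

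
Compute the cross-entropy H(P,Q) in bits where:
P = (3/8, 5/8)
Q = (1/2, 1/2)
1.0000 bits

Cross-entropy: H(P,Q) = -Σ p(x) log q(x)

Alternatively: H(P,Q) = H(P) + D_KL(P||Q)
H(P) = 0.9544 bits
D_KL(P||Q) = 0.0456 bits

H(P,Q) = 0.9544 + 0.0456 = 1.0000 bits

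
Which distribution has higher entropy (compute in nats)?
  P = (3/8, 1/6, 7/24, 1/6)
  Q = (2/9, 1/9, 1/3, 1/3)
P

Computing entropies in nats:
H(P) = 1.3244
H(Q) = 1.3108

Distribution P has higher entropy.

Intuition: The distribution closer to uniform (more spread out) has higher entropy.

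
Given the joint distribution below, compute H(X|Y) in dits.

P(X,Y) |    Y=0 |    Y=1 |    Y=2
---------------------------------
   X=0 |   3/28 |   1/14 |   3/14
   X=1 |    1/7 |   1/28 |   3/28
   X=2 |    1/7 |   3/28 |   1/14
0.4499 dits

Using the chain rule: H(X|Y) = H(X,Y) - H(Y)

First, compute H(X,Y) = 0.9120 dits

Marginal P(Y) = (11/28, 3/14, 11/28)
H(Y) = 0.4622 dits

H(X|Y) = H(X,Y) - H(Y) = 0.9120 - 0.4622 = 0.4499 dits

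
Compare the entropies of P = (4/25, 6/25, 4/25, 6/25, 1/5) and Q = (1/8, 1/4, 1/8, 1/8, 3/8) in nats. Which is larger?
P

Computing entropies in nats:
H(P) = 1.5933
H(Q) = 1.4942

Distribution P has higher entropy.

Intuition: The distribution closer to uniform (more spread out) has higher entropy.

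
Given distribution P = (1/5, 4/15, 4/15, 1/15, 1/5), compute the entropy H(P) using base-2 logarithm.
2.2062 bits

Shannon entropy is H(X) = -Σ p(x) log p(x).

For P = (1/5, 4/15, 4/15, 1/15, 1/5):
H = -1/5 × log_2(1/5) -4/15 × log_2(4/15) -4/15 × log_2(4/15) -1/15 × log_2(1/15) -1/5 × log_2(1/5)
H = 2.2062 bits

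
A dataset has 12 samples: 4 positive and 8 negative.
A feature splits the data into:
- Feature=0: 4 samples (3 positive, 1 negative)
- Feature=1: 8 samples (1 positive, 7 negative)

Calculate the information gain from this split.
0.2855 bits

Information Gain = H(Y) - H(Y|Feature)

Before split:
P(positive) = 4/12 = 0.3333
H(Y) = 0.9183 bits

After split:
Feature=0: H = 0.8113 bits (weight = 4/12)
Feature=1: H = 0.5436 bits (weight = 8/12)
H(Y|Feature) = (4/12)×0.8113 + (8/12)×0.5436 = 0.6328 bits

Information Gain = 0.9183 - 0.6328 = 0.2855 bits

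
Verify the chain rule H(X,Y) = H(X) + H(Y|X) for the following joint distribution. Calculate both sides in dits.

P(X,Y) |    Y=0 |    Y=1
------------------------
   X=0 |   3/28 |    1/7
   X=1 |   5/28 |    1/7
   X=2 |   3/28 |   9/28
H(X,Y) = 0.7414, H(X) = 0.4667, H(Y|X) = 0.2747 (all in dits)

Chain rule: H(X,Y) = H(X) + H(Y|X)

Left side — joint entropy directly:
H(X,Y) = -Σ p(x,y) log p(x,y) = 0.7414 dits

Right side — compute H(Y|X) from the conditional distributions:
P(X) = (1/4, 9/28, 3/7), so H(X) = 0.4667 dits
H(Y|X) = Σ_x P(X=x) · H(Y|X=x):
  P(Y|X=0) = (3/7, 4/7), H(Y|X=0) = 0.2966, weight P(X=0) = 1/4
  P(Y|X=1) = (5/9, 4/9), H(Y|X=1) = 0.2983, weight P(X=1) = 9/28
  P(Y|X=2) = (1/4, 3/4), H(Y|X=2) = 0.2442, weight P(X=2) = 3/7
H(Y|X) = 0.2747 dits

H(X) + H(Y|X) = 0.4667 + 0.2747 = 0.7414 dits

Both sides equal 0.7414 dits. ✓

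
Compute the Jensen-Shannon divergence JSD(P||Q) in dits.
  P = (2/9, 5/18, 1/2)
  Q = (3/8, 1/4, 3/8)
0.0064 dits

Jensen-Shannon divergence is:
JSD(P||Q) = 0.5 × D_KL(P||M) + 0.5 × D_KL(Q||M)
where M = 0.5 × (P + Q) is the mixture distribution.

M = 0.5 × (2/9, 5/18, 1/2) + 0.5 × (3/8, 1/4, 3/8) = (0.298611, 0.263889, 7/16)

D_KL(P||M) = 0.0067 dits
D_KL(Q||M) = 0.0061 dits

JSD(P||Q) = 0.5 × 0.0067 + 0.5 × 0.0061 = 0.0064 dits

Unlike KL divergence, JSD is symmetric and bounded: 0 ≤ JSD ≤ log(2).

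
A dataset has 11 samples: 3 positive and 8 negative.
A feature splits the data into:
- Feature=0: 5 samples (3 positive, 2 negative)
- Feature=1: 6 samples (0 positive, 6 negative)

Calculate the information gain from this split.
0.4040 bits

Information Gain = H(Y) - H(Y|Feature)

Before split:
P(positive) = 3/11 = 0.2727
H(Y) = 0.8454 bits

After split:
Feature=0: H = 0.9710 bits (weight = 5/11)
Feature=1: H = 0.0000 bits (weight = 6/11)
H(Y|Feature) = (5/11)×0.9710 + (6/11)×0.0000 = 0.4413 bits

Information Gain = 0.8454 - 0.4413 = 0.4040 bits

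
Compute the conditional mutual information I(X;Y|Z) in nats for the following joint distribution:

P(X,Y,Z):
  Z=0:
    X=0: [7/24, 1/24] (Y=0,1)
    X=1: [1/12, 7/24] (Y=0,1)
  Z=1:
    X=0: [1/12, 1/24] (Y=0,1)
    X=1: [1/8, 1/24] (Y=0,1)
0.1667 nats

Conditional mutual information: I(X;Y|Z) = H(X|Z) + H(Y|Z) - H(X,Y|Z)

H(Z) = 0.6036
H(X,Z) = 1.2926 → H(X|Z) = 0.6889
H(Y,Z) = 1.2679 → H(Y|Z) = 0.6642
H(X,Y,Z) = 1.7901 → H(X,Y|Z) = 1.1865

I(X;Y|Z) = 0.6889 + 0.6642 - 1.1865 = 0.1667 nats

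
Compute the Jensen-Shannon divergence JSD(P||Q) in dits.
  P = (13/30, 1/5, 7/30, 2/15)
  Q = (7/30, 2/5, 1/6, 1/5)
0.0167 dits

Jensen-Shannon divergence is:
JSD(P||Q) = 0.5 × D_KL(P||M) + 0.5 × D_KL(Q||M)
where M = 0.5 × (P + Q) is the mixture distribution.

M = 0.5 × (13/30, 1/5, 7/30, 2/15) + 0.5 × (7/30, 2/5, 1/6, 1/5) = (1/3, 3/10, 1/5, 1/6)

D_KL(P||M) = 0.0169 dits
D_KL(Q||M) = 0.0165 dits

JSD(P||Q) = 0.5 × 0.0169 + 0.5 × 0.0165 = 0.0167 dits

Unlike KL divergence, JSD is symmetric and bounded: 0 ≤ JSD ≤ log(2).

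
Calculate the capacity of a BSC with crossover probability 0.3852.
0.0384 bits

For a binary symmetric channel (BSC) with error probability p:
Capacity C = 1 - H(p) bits per symbol

where H(p) = -p log₂(p) - (1-p) log₂(1-p) is the binary entropy function.

H(0.3852) = 0.9616 bits
C = 1 - 0.9616 = 0.0384 bits per symbol

This means we can reliably transmit up to 0.0384 bits of information per channel use.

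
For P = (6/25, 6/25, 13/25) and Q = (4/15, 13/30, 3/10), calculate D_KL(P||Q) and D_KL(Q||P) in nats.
D_KL(P||Q) = 0.1189, D_KL(Q||P) = 0.1191

KL divergence is not symmetric: D_KL(P||Q) ≠ D_KL(Q||P) in general.

D_KL(P||Q) = 0.1189 nats
D_KL(Q||P) = 0.1191 nats

No, they are not equal!

This asymmetry is why KL divergence is not a true distance metric.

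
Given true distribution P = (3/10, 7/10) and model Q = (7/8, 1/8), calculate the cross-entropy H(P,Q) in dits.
0.6496 dits

Cross-entropy: H(P,Q) = -Σ p(x) log q(x)

Alternatively: H(P,Q) = H(P) + D_KL(P||Q)
H(P) = 0.2653 dits
D_KL(P||Q) = 0.3843 dits

H(P,Q) = 0.2653 + 0.3843 = 0.6496 dits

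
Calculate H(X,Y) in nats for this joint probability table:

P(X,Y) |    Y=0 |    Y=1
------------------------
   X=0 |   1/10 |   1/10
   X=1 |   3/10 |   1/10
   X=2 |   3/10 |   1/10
1.6434 nats

Joint entropy is H(X,Y) = -Σ_{x,y} p(x,y) log p(x,y).

Summing over all non-zero entries:
H(X,Y) = -[1/10·log_e(1/10) + 1/10·log_e(1/10) + 3/10·log_e(3/10) + 1/10·log_e(1/10) + 3/10·log_e(3/10) + 1/10·log_e(1/10)]
H(X,Y) = 1.6434 nats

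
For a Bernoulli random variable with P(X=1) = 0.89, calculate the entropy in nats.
0.3465 nats

The binary entropy function is:
H(p) = -p log(p) - (1-p) log(1-p)

H(0.89) = -0.89 × log_e(0.89) - 0.11 × log_e(0.11)
H(0.89) = 0.3465 nats

Note: Binary entropy is maximized at p=0.5 (H=1 bit) and minimized at p=0 or p=1 (H=0).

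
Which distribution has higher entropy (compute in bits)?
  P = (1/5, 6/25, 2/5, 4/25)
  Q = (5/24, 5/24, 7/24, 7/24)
Q

Computing entropies in bits:
H(P) = 1.9103
H(Q) = 1.9799

Distribution Q has higher entropy.

Intuition: The distribution closer to uniform (more spread out) has higher entropy.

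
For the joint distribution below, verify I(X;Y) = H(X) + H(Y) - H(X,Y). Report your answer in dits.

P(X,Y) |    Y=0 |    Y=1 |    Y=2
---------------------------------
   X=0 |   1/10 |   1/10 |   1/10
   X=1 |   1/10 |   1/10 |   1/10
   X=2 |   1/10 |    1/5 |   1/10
I(X;Y) = 0.0060 dits

Mutual information has multiple equivalent forms:
- I(X;Y) = H(X) - H(X|Y)
- I(X;Y) = H(Y) - H(Y|X)
- I(X;Y) = H(X) + H(Y) - H(X,Y)

Computing all quantities:
H(X) = 0.4729, H(Y) = 0.4729, H(X,Y) = 0.9398
H(X|Y) = 0.4669, H(Y|X) = 0.4669

Verification:
H(X) - H(X|Y) = 0.4729 - 0.4669 = 0.0060
H(Y) - H(Y|X) = 0.4729 - 0.4669 = 0.0060
H(X) + H(Y) - H(X,Y) = 0.4729 + 0.4729 - 0.9398 = 0.0060

All forms give I(X;Y) = 0.0060 dits. ✓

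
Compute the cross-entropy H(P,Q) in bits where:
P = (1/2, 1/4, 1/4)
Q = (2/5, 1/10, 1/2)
1.7414 bits

Cross-entropy: H(P,Q) = -Σ p(x) log q(x)

Alternatively: H(P,Q) = H(P) + D_KL(P||Q)
H(P) = 1.5000 bits
D_KL(P||Q) = 0.2414 bits

H(P,Q) = 1.5000 + 0.2414 = 1.7414 bits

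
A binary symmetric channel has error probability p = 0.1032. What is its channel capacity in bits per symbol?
0.5209 bits

For a binary symmetric channel (BSC) with error probability p:
Capacity C = 1 - H(p) bits per symbol

where H(p) = -p log₂(p) - (1-p) log₂(1-p) is the binary entropy function.

H(0.1032) = 0.4791 bits
C = 1 - 0.4791 = 0.5209 bits per symbol

This means we can reliably transmit up to 0.5209 bits of information per channel use.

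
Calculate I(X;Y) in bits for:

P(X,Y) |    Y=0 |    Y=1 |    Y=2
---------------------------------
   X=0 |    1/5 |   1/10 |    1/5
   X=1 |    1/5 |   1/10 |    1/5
0.0000 bits

Mutual information: I(X;Y) = H(X) + H(Y) - H(X,Y)

Marginals:
P(X) = (1/2, 1/2), H(X) = 1.0000 bits
P(Y) = (2/5, 1/5, 2/5), H(Y) = 1.5219 bits

Joint entropy: H(X,Y) = 2.5219 bits

I(X;Y) = 1.0000 + 1.5219 - 2.5219 = 0.0000 bits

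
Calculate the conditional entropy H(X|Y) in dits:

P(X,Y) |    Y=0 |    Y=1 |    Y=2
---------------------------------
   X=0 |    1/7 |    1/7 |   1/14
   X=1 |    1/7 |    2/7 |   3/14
0.2743 dits

Using the chain rule: H(X|Y) = H(X,Y) - H(Y)

First, compute H(X,Y) = 0.7429 dits

Marginal P(Y) = (2/7, 3/7, 2/7)
H(Y) = 0.4686 dits

H(X|Y) = H(X,Y) - H(Y) = 0.7429 - 0.4686 = 0.2743 dits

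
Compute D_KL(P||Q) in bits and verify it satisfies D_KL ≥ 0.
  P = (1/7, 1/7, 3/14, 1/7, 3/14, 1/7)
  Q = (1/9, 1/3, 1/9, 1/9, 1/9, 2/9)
0.2440 bits

KL divergence satisfies the Gibbs inequality: D_KL(P||Q) ≥ 0 for all distributions P, Q.

D_KL(P||Q) = Σ p(x) log(p(x)/q(x))
Term by term:
  x=0: 1/7 × log_2[(1/7)/(1/9)] = 0.0518
  x=1: 1/7 × log_2[(1/7)/(1/3)] = -0.1746
  x=2: 3/14 × log_2[(3/14)/(1/9)] = 0.2030
  x=3: 1/7 × log_2[(1/7)/(1/9)] = 0.0518
  x=4: 3/14 × log_2[(3/14)/(1/9)] = 0.2030
  x=5: 1/7 × log_2[(1/7)/(2/9)] = -0.0911
D_KL(P||Q) = 0.2440 bits

D_KL(P||Q) = 0.2440 ≥ 0 ✓

This non-negativity is a fundamental property: relative entropy cannot be negative because it measures how different Q is from P.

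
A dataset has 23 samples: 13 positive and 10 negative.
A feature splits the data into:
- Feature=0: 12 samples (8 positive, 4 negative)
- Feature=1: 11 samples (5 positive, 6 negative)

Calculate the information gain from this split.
0.0332 bits

Information Gain = H(Y) - H(Y|Feature)

Before split:
P(positive) = 13/23 = 0.5652
H(Y) = 0.9877 bits

After split:
Feature=0: H = 0.9183 bits (weight = 12/23)
Feature=1: H = 0.9940 bits (weight = 11/23)
H(Y|Feature) = (12/23)×0.9183 + (11/23)×0.9940 = 0.9545 bits

Information Gain = 0.9877 - 0.9545 = 0.0332 bits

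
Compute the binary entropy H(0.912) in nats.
0.2979 nats

The binary entropy function is:
H(p) = -p log(p) - (1-p) log(1-p)

H(0.912) = -0.912 × log_e(0.912) - 0.088 × log_e(0.088)
H(0.912) = 0.2979 nats

Note: Binary entropy is maximized at p=0.5 (H=1 bit) and minimized at p=0 or p=1 (H=0).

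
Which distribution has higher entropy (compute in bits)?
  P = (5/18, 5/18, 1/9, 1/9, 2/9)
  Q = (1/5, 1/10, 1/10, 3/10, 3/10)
P

Computing entropies in bits:
H(P) = 2.2133
H(Q) = 2.1710

Distribution P has higher entropy.

Intuition: The distribution closer to uniform (more spread out) has higher entropy.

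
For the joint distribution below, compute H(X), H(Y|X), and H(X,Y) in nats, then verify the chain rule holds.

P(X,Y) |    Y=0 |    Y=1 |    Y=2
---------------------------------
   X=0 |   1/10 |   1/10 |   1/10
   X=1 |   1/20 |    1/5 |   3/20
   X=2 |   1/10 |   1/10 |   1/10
H(X,Y) = 2.1378, H(X) = 1.0889, H(Y|X) = 1.0489 (all in nats)

Chain rule: H(X,Y) = H(X) + H(Y|X)

Left side — joint entropy directly:
H(X,Y) = -Σ p(x,y) log p(x,y) = 2.1378 nats

Right side — compute H(Y|X) from the conditional distributions:
P(X) = (3/10, 2/5, 3/10), so H(X) = 1.0889 nats
H(Y|X) = Σ_x P(X=x) · H(Y|X=x):
  P(Y|X=0) = (1/3, 1/3, 1/3), H(Y|X=0) = 1.0986, weight P(X=0) = 3/10
  P(Y|X=1) = (1/8, 1/2, 3/8), H(Y|X=1) = 0.9743, weight P(X=1) = 2/5
  P(Y|X=2) = (1/3, 1/3, 1/3), H(Y|X=2) = 1.0986, weight P(X=2) = 3/10
H(Y|X) = 1.0489 nats

H(X) + H(Y|X) = 1.0889 + 1.0489 = 2.1378 nats

Both sides equal 2.1378 nats. ✓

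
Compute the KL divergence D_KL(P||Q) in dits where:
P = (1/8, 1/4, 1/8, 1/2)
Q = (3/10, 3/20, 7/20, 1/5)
0.1510 dits

KL divergence: D_KL(P||Q) = Σ p(x) log(p(x)/q(x))

Computing term by term:
  x=0: 1/8 × log_10[(1/8)/(3/10)] = 1/8 × -0.3802 = -0.0475
  x=1: 1/4 × log_10[(1/4)/(3/20)] = 1/4 × 0.2218 = 0.0555
  x=2: 1/8 × log_10[(1/8)/(7/20)] = 1/8 × -0.4472 = -0.0559
  x=3: 1/2 × log_10[(1/2)/(1/5)] = 1/2 × 0.3979 = 0.1990

D_KL(P||Q) = 0.1510 dits

Note: KL divergence is always non-negative and equals 0 iff P = Q.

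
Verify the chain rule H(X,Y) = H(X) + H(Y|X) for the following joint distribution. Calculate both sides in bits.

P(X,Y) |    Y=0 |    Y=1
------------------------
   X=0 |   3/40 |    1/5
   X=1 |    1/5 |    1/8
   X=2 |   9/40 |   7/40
H(X,Y) = 2.5083, H(X) = 1.5679, H(Y|X) = 0.9404 (all in bits)

Chain rule: H(X,Y) = H(X) + H(Y|X)

Left side — joint entropy directly:
H(X,Y) = -Σ p(x,y) log p(x,y) = 2.5083 bits

Right side — compute H(Y|X) from the conditional distributions:
P(X) = (11/40, 13/40, 2/5), so H(X) = 1.5679 bits
H(Y|X) = Σ_x P(X=x) · H(Y|X=x):
  P(Y|X=0) = (3/11, 8/11), H(Y|X=0) = 0.8454, weight P(X=0) = 11/40
  P(Y|X=1) = (8/13, 5/13), H(Y|X=1) = 0.9612, weight P(X=1) = 13/40
  P(Y|X=2) = (9/16, 7/16), H(Y|X=2) = 0.9887, weight P(X=2) = 2/5
H(Y|X) = 0.9404 bits

H(X) + H(Y|X) = 1.5679 + 0.9404 = 2.5083 bits

Both sides equal 2.5083 bits. ✓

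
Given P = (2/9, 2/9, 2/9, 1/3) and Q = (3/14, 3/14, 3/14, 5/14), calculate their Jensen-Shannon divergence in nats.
0.0003 nats

Jensen-Shannon divergence is:
JSD(P||Q) = 0.5 × D_KL(P||M) + 0.5 × D_KL(Q||M)
where M = 0.5 × (P + Q) is the mixture distribution.

M = 0.5 × (2/9, 2/9, 2/9, 1/3) + 0.5 × (3/14, 3/14, 3/14, 5/14) = (0.218254, 0.218254, 0.218254, 0.345238)

D_KL(P||M) = 0.0003 nats
D_KL(Q||M) = 0.0003 nats

JSD(P||Q) = 0.5 × 0.0003 + 0.5 × 0.0003 = 0.0003 nats

Unlike KL divergence, JSD is symmetric and bounded: 0 ≤ JSD ≤ log(2).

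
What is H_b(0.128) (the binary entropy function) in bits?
0.5519 bits

The binary entropy function is:
H(p) = -p log(p) - (1-p) log(1-p)

H(0.128) = -0.128 × log_2(0.128) - 0.872 × log_2(0.872)
H(0.128) = 0.5519 bits

Note: Binary entropy is maximized at p=0.5 (H=1 bit) and minimized at p=0 or p=1 (H=0).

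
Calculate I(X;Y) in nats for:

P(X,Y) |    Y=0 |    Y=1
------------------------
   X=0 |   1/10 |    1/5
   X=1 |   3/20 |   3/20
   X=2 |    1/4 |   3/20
0.0296 nats

Mutual information: I(X;Y) = H(X) + H(Y) - H(X,Y)

Marginals:
P(X) = (3/10, 3/10, 2/5), H(X) = 1.0889 nats
P(Y) = (1/2, 1/2), H(Y) = 0.6931 nats

Joint entropy: H(X,Y) = 1.7524 nats

I(X;Y) = 1.0889 + 0.6931 - 1.7524 = 0.0296 nats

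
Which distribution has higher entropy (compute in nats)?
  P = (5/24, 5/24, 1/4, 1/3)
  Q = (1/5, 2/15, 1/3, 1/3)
P

Computing entropies in nats:
H(P) = 1.3664
H(Q) = 1.3229

Distribution P has higher entropy.

Intuition: The distribution closer to uniform (more spread out) has higher entropy.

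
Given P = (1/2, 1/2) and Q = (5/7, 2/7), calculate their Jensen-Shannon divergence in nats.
0.0243 nats

Jensen-Shannon divergence is:
JSD(P||Q) = 0.5 × D_KL(P||M) + 0.5 × D_KL(Q||M)
where M = 0.5 × (P + Q) is the mixture distribution.

M = 0.5 × (1/2, 1/2) + 0.5 × (5/7, 2/7) = (17/28, 11/28)

D_KL(P||M) = 0.0235 nats
D_KL(Q||M) = 0.0251 nats

JSD(P||Q) = 0.5 × 0.0235 + 0.5 × 0.0251 = 0.0243 nats

Unlike KL divergence, JSD is symmetric and bounded: 0 ≤ JSD ≤ log(2).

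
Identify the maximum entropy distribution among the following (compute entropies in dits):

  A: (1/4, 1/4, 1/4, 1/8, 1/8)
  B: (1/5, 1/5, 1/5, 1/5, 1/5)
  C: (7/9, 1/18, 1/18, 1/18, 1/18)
B

For a discrete distribution over n outcomes, entropy is maximized by the uniform distribution.

Computing entropies:
H(A) = 0.6773 dits
H(B) = 0.6990 dits
H(C) = 0.3638 dits

The uniform distribution (where all probabilities equal 1/5) achieves the maximum entropy of log_10(5) = 0.6990 dits.

Distribution B has the highest entropy.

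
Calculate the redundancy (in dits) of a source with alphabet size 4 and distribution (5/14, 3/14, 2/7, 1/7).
0.0228 dits

Redundancy measures how far a source is from maximum entropy:
R = H_max - H(X)

Maximum entropy for 4 symbols: H_max = log_10(4) = 0.6021 dits
Actual entropy: H(X) = 0.5792 dits
Redundancy: R = 0.6021 - 0.5792 = 0.0228 dits

This redundancy represents potential for compression: the source could be compressed by 0.0228 dits per symbol.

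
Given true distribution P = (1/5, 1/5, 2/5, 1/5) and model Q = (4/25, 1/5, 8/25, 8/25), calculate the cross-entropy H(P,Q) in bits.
1.9795 bits

Cross-entropy: H(P,Q) = -Σ p(x) log q(x)

Alternatively: H(P,Q) = H(P) + D_KL(P||Q)
H(P) = 1.9219 bits
D_KL(P||Q) = 0.0575 bits

H(P,Q) = 1.9219 + 0.0575 = 1.9795 bits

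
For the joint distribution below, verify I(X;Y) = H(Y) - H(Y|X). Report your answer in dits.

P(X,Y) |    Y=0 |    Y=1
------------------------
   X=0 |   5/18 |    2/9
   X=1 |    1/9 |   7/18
I(X;Y) = 0.0260 dits

Mutual information has multiple equivalent forms:
- I(X;Y) = H(X) - H(X|Y)
- I(X;Y) = H(Y) - H(Y|X)
- I(X;Y) = H(X) + H(Y) - H(X,Y)

Computing all quantities:
H(X) = 0.3010, H(Y) = 0.2902, H(X,Y) = 0.5652
H(X|Y) = 0.2750, H(Y|X) = 0.2642

Verification:
H(X) - H(X|Y) = 0.3010 - 0.2750 = 0.0260
H(Y) - H(Y|X) = 0.2902 - 0.2642 = 0.0260
H(X) + H(Y) - H(X,Y) = 0.3010 + 0.2902 - 0.5652 = 0.0260

All forms give I(X;Y) = 0.0260 dits. ✓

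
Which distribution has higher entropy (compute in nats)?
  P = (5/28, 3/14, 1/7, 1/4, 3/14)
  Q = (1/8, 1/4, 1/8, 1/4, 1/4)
P

Computing entropies in nats:
H(P) = 1.5924
H(Q) = 1.5596

Distribution P has higher entropy.

Intuition: The distribution closer to uniform (more spread out) has higher entropy.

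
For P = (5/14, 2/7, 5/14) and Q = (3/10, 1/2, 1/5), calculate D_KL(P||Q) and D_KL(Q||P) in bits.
D_KL(P||Q) = 0.1579, D_KL(Q||P) = 0.1609

KL divergence is not symmetric: D_KL(P||Q) ≠ D_KL(Q||P) in general.

D_KL(P||Q) = 0.1579 bits
D_KL(Q||P) = 0.1609 bits

No, they are not equal!

This asymmetry is why KL divergence is not a true distance metric.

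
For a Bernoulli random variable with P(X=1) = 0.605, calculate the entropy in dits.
0.2914 dits

The binary entropy function is:
H(p) = -p log(p) - (1-p) log(1-p)

H(0.605) = -0.605 × log_10(0.605) - 0.395 × log_10(0.395)
H(0.605) = 0.2914 dits

Note: Binary entropy is maximized at p=0.5 (H=1 bit) and minimized at p=0 or p=1 (H=0).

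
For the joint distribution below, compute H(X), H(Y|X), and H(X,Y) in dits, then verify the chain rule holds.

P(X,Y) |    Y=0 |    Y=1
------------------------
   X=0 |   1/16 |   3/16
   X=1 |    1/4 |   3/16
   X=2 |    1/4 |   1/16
H(X,Y) = 0.7242, H(X) = 0.4654, H(Y|X) = 0.2587 (all in dits)

Chain rule: H(X,Y) = H(X) + H(Y|X)

Left side — joint entropy directly:
H(X,Y) = -Σ p(x,y) log p(x,y) = 0.7242 dits

Right side — compute H(Y|X) from the conditional distributions:
P(X) = (1/4, 7/16, 5/16), so H(X) = 0.4654 dits
H(Y|X) = Σ_x P(X=x) · H(Y|X=x):
  P(Y|X=0) = (1/4, 3/4), H(Y|X=0) = 0.2442, weight P(X=0) = 1/4
  P(Y|X=1) = (4/7, 3/7), H(Y|X=1) = 0.2966, weight P(X=1) = 7/16
  P(Y|X=2) = (4/5, 1/5), H(Y|X=2) = 0.2173, weight P(X=2) = 5/16
H(Y|X) = 0.2587 dits

H(X) + H(Y|X) = 0.4654 + 0.2587 = 0.7242 dits

Both sides equal 0.7242 dits. ✓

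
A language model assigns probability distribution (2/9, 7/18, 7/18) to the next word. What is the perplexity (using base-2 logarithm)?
2.9119

Perplexity is 2^H (or exp(H) for natural log).

First, H = -Σ p log p = 1.5420 bits
Perplexity = 2^1.5420 = 2.9119

Interpretation: The model's uncertainty is equivalent to choosing uniformly among 2.9 options.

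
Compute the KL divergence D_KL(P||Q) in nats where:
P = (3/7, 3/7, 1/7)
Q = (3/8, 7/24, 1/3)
0.1011 nats

KL divergence: D_KL(P||Q) = Σ p(x) log(p(x)/q(x))

Computing term by term:
  x=0: 3/7 × log_e[(3/7)/(3/8)] = 3/7 × 0.1335 = 0.0572
  x=1: 3/7 × log_e[(3/7)/(7/24)] = 3/7 × 0.3848 = 0.1649
  x=2: 1/7 × log_e[(1/7)/(1/3)] = 1/7 × -0.8473 = -0.1210

D_KL(P||Q) = 0.1011 nats

Note: KL divergence is always non-negative and equals 0 iff P = Q.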